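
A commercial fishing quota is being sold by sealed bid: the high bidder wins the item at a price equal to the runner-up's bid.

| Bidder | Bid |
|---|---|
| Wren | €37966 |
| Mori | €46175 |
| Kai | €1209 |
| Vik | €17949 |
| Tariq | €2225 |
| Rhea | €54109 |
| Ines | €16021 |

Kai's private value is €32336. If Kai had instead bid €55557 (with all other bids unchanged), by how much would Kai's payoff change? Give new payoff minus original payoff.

The highest bid among the other bidders is €54109; Kai's bid doesn't change that.
Original bid €1209: Kai is not highest (top rival bid is €54109); payoff €0.
Alternative bid €55557: Kai is highest, pays the top rival bid €54109; payoff €32336 − €54109 = −€21773.
Change in payoff = −€21773 − (€0) = −€21773.

−€21773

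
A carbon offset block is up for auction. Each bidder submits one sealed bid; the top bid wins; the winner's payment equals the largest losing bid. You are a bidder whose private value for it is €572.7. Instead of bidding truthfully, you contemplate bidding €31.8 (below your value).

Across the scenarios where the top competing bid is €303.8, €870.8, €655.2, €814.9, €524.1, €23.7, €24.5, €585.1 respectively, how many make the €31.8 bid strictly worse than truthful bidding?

2

The deviation hurts exactly when the highest competing bid lies strictly between €31.8 and €572.7 — underbidding then forfeits a profitable win.
€303.8: inside the interval → strictly worse (loss €268.9).
€870.8: above both → same outcome either way.
€655.2: above both → same outcome either way.
€814.9: above both → same outcome either way.
€524.1: inside the interval → strictly worse (loss €48.6).
€23.7: below both → same outcome either way.
€24.5: below both → same outcome either way.
€585.1: above both → same outcome either way.
Count: 2.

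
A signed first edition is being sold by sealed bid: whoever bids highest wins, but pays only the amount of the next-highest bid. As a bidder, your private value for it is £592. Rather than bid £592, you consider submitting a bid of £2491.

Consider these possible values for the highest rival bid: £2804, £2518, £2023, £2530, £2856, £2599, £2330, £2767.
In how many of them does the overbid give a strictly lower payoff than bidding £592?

The deviation hurts exactly when the highest competing bid lies strictly between £592 and £2491 — overbidding then wins at a price above your value.
£2804: above both → same outcome either way.
£2518: above both → same outcome either way.
£2023: inside the interval → strictly worse (loss £1431).
£2530: above both → same outcome either way.
£2856: above both → same outcome either way.
£2599: above both → same outcome either way.
£2330: inside the interval → strictly worse (loss £1738).
£2767: above both → same outcome either way.
Count: 2.

2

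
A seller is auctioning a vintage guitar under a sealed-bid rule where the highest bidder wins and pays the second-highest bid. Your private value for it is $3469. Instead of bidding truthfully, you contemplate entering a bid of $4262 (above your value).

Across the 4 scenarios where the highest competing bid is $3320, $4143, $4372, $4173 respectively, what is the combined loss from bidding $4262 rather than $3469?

$1378

The deviation costs you only when the competing bid falls strictly between $3469 and $4262; elsewhere both bids give the same outcome.
$3320: outcomes coincide → loss $0.
$4143: truthful payoff $0, deviation payoff −$674 → loss $674.
$4372: outcomes coincide → loss $0.
$4173: truthful payoff $0, deviation payoff −$704 → loss $704.
Total loss = $674 + $704 = $1378.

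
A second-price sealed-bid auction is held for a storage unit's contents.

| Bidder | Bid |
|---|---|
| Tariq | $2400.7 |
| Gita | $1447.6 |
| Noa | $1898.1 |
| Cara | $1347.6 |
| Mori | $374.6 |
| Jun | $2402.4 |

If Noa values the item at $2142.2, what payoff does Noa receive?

$0

Highest bid: Jun at $2402.4, so Jun wins.
Second-highest bid: Tariq at $2400.7 — that is the price the winner pays.
Noa did not win, so Noa pays nothing and receives nothing: payoff $0.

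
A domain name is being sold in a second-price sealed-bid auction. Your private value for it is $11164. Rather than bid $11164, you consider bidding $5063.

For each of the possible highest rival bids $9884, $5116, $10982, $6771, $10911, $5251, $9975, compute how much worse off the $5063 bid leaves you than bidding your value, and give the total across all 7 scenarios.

$19258

The deviation costs you only when the competing bid falls strictly between $5063 and $11164; elsewhere both bids give the same outcome.
$9884: truthful payoff $1280, deviation payoff $0 → loss $1280.
$5116: truthful payoff $6048, deviation payoff $0 → loss $6048.
$10982: truthful payoff $182, deviation payoff $0 → loss $182.
$6771: truthful payoff $4393, deviation payoff $0 → loss $4393.
$10911: truthful payoff $253, deviation payoff $0 → loss $253.
$5251: truthful payoff $5913, deviation payoff $0 → loss $5913.
$9975: truthful payoff $1189, deviation payoff $0 → loss $1189.
Total loss = $1280 + $6048 + $182 + $4393 + $253 + $5913 + $1189 = $19258.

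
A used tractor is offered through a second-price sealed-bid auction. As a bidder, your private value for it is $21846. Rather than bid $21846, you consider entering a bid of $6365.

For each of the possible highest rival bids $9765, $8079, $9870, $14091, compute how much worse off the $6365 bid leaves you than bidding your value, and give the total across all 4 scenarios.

$45579

The deviation costs you only when the competing bid falls strictly between $6365 and $21846; elsewhere both bids give the same outcome.
$9765: truthful payoff $12081, deviation payoff $0 → loss $12081.
$8079: truthful payoff $13767, deviation payoff $0 → loss $13767.
$9870: truthful payoff $11976, deviation payoff $0 → loss $11976.
$14091: truthful payoff $7755, deviation payoff $0 → loss $7755.
Total loss = $12081 + $13767 + $11976 + $7755 = $45579.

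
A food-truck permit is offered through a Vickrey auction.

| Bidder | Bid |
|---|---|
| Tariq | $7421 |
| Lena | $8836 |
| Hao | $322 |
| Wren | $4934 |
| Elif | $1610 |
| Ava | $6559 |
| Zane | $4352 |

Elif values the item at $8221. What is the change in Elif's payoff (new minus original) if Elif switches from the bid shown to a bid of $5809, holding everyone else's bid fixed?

$0

The highest bid among the other bidders is $8836; Elif's bid doesn't change that.
Original bid $1610: Elif is not highest (top rival bid is $8836); payoff $0.
Alternative bid $5809: Elif is not highest (top rival bid is $8836); payoff $0.
Change in payoff = $0 − ($0) = $0.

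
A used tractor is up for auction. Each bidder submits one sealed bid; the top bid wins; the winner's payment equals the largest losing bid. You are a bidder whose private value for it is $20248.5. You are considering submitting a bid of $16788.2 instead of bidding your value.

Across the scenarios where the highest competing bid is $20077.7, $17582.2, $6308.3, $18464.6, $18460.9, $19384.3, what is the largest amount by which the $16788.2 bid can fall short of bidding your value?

$20077.7: truthful gives $170.8, deviation gives $0 → loss $170.8.
$17582.2: truthful gives $2666.3, deviation gives $0 → loss $2666.3.
$6308.3: same outcome either way → loss $0.
$18464.6: truthful gives $1783.9, deviation gives $0 → loss $1783.9.
$18460.9: truthful gives $1787.6, deviation gives $0 → loss $1787.6.
$19384.3: truthful gives $864.2, deviation gives $0 → loss $864.2.
Maximum loss: $2666.3.

$2666.3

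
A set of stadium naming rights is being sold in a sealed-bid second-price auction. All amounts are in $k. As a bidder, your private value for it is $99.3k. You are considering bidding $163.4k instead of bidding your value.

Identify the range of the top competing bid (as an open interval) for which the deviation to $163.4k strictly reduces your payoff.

($99.3k, $163.4k)

If the competing bid is below $99.3k, both bids win at the same price — no difference.
If it is above $163.4k, both bids lose — no difference.
If it lies strictly between $99.3k and $163.4k, bidding your value loses (payoff 0) while bidding $163.4k wins at a price above your value (payoff negative).
So the deviation strictly hurts on the open interval ($99.3k, $163.4k).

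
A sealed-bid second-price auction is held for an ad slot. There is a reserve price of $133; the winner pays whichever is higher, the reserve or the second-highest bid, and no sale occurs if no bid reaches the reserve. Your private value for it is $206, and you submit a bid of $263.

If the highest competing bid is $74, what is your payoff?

Your bid $263 is the highest and exceeds the reserve.
Price = max(second-highest bid, reserve) = max($74, $133) = $133.
Payoff = $206 − $133 = $73.

$73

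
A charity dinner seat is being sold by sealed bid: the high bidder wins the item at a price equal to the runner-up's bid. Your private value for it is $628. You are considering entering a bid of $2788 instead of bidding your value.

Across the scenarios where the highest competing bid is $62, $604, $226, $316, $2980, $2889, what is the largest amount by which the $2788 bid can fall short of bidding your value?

$0

$62: same outcome either way → loss $0.
$604: same outcome either way → loss $0.
$226: same outcome either way → loss $0.
$316: same outcome either way → loss $0.
$2980: same outcome either way → loss $0.
$2889: same outcome either way → loss $0.
Maximum loss: $0.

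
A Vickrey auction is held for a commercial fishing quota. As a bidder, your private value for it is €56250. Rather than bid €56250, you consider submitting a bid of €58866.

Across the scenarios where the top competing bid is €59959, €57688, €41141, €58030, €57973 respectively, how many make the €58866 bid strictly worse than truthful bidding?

3

The deviation hurts exactly when the highest competing bid lies strictly between €56250 and €58866 — overbidding then wins at a price above your value.
€59959: above both → same outcome either way.
€57688: inside the interval → strictly worse (loss €1438).
€41141: below both → same outcome either way.
€58030: inside the interval → strictly worse (loss €1780).
€57973: inside the interval → strictly worse (loss €1723).
Count: 3.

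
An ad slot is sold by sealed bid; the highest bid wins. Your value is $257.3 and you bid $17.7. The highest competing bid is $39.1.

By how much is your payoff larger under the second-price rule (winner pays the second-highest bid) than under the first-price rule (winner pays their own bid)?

Your bid $17.7 is below $39.1, so you lose under either rule.
Payoff is $0 in both cases; difference = $0.

$0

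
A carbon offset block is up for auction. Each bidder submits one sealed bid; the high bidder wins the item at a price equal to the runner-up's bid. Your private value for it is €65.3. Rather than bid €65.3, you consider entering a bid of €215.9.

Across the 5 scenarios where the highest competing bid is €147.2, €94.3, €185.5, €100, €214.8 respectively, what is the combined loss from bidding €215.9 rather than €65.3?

€415.3

The deviation costs you only when the competing bid falls strictly between €65.3 and €215.9; elsewhere both bids give the same outcome.
€147.2: truthful payoff €0, deviation payoff −€81.9 → loss €81.9.
€94.3: truthful payoff €0, deviation payoff −€29 → loss €29.
€185.5: truthful payoff €0, deviation payoff −€120.2 → loss €120.2.
€100: truthful payoff €0, deviation payoff −€34.7 → loss €34.7.
€214.8: truthful payoff €0, deviation payoff −€149.5 → loss €149.5.
Total loss = €81.9 + €29 + €120.2 + €34.7 + €149.5 = €415.3.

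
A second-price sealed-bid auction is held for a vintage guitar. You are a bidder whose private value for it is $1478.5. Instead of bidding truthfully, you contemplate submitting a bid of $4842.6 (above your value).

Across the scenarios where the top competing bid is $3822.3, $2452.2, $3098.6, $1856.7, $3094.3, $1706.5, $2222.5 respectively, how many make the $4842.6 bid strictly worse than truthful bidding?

The deviation hurts exactly when the highest competing bid lies strictly between $1478.5 and $4842.6 — overbidding then wins at a price above your value.
$3822.3: inside the interval → strictly worse (loss $2343.8).
$2452.2: inside the interval → strictly worse (loss $973.7).
$3098.6: inside the interval → strictly worse (loss $1620.1).
$1856.7: inside the interval → strictly worse (loss $378.2).
$3094.3: inside the interval → strictly worse (loss $1615.8).
$1706.5: inside the interval → strictly worse (loss $228).
$2222.5: inside the interval → strictly worse (loss $744).
Count: 7.

7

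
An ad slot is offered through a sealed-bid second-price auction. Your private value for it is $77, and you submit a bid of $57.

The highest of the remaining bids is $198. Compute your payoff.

Your bid $57 is below the highest competing bid $198, so you lose.
A losing bidder pays nothing and receives nothing: payoff = $0.

$0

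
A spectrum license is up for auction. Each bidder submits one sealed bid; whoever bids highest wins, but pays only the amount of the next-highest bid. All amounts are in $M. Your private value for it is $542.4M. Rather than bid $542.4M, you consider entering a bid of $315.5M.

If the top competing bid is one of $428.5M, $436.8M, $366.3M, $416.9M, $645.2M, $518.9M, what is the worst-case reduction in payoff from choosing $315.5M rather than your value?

$176.1M

$428.5M: truthful gives $113.9M, deviation gives $0M → loss $113.9M.
$436.8M: truthful gives $105.6M, deviation gives $0M → loss $105.6M.
$366.3M: truthful gives $176.1M, deviation gives $0M → loss $176.1M.
$416.9M: truthful gives $125.5M, deviation gives $0M → loss $125.5M.
$645.2M: same outcome either way → loss $0M.
$518.9M: truthful gives $23.5M, deviation gives $0M → loss $23.5M.
Maximum loss: $176.1M.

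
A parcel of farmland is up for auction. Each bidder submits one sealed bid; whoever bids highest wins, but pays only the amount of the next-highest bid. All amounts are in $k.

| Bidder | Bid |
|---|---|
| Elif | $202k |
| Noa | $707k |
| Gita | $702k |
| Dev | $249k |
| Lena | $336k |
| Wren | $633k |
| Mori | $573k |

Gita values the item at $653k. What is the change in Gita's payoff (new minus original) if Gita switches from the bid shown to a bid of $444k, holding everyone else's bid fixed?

The highest bid among the other bidders is $707k; Gita's bid doesn't change that.
Original bid $702k: Gita is not highest (top rival bid is $707k); payoff $0k.
Alternative bid $444k: Gita is not highest (top rival bid is $707k); payoff $0k.
Change in payoff = $0k − ($0k) = $0k.

$0k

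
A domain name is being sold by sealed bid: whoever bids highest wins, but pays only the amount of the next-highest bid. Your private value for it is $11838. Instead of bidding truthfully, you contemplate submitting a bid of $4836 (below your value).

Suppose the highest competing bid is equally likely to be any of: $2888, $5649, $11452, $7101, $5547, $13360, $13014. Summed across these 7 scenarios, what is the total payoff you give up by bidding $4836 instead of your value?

The deviation costs you only when the competing bid falls strictly between $4836 and $11838; elsewhere both bids give the same outcome.
$2888: outcomes coincide → loss $0.
$5649: truthful payoff $6189, deviation payoff $0 → loss $6189.
$11452: truthful payoff $386, deviation payoff $0 → loss $386.
$7101: truthful payoff $4737, deviation payoff $0 → loss $4737.
$5547: truthful payoff $6291, deviation payoff $0 → loss $6291.
$13360: outcomes coincide → loss $0.
$13014: outcomes coincide → loss $0.
Total loss = $6189 + $386 + $4737 + $6291 = $17603.

$17603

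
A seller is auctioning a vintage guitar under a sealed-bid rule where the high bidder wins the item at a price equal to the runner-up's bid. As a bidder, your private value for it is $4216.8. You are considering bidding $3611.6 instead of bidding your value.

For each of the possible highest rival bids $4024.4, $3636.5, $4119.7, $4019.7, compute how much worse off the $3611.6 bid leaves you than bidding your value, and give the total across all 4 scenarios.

$1066.9

The deviation costs you only when the competing bid falls strictly between $3611.6 and $4216.8; elsewhere both bids give the same outcome.
$4024.4: truthful payoff $192.4, deviation payoff $0 → loss $192.4.
$3636.5: truthful payoff $580.3, deviation payoff $0 → loss $580.3.
$4119.7: truthful payoff $97.1, deviation payoff $0 → loss $97.1.
$4019.7: truthful payoff $197.1, deviation payoff $0 → loss $197.1.
Total loss = $192.4 + $580.3 + $97.1 + $197.1 = $1066.9.
Truthful bidding weakly dominates here: raising your bid can only win items priced above your value, and lowering it can only forfeit items priced below.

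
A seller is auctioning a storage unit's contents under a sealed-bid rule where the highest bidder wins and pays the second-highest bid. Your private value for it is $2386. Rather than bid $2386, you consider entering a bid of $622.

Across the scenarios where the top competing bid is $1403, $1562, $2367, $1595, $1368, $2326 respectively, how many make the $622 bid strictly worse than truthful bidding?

The deviation hurts exactly when the highest competing bid lies strictly between $622 and $2386 — underbidding then forfeits a profitable win.
$1403: inside the interval → strictly worse (loss $983).
$1562: inside the interval → strictly worse (loss $824).
$2367: inside the interval → strictly worse (loss $19).
$1595: inside the interval → strictly worse (loss $791).
$1368: inside the interval → strictly worse (loss $1018).
$2326: inside the interval → strictly worse (loss $60).
Count: 6.

6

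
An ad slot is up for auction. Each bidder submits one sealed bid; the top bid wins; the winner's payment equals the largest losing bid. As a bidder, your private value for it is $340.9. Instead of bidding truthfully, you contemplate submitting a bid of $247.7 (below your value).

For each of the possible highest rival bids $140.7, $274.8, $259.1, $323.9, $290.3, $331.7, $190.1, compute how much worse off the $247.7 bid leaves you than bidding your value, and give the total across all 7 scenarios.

$224.7

The deviation costs you only when the competing bid falls strictly between $247.7 and $340.9; elsewhere both bids give the same outcome.
$140.7: outcomes coincide → loss $0.
$274.8: truthful payoff $66.1, deviation payoff $0 → loss $66.1.
$259.1: truthful payoff $81.8, deviation payoff $0 → loss $81.8.
$323.9: truthful payoff $17, deviation payoff $0 → loss $17.
$290.3: truthful payoff $50.6, deviation payoff $0 → loss $50.6.
$331.7: truthful payoff $9.2, deviation payoff $0 → loss $9.2.
$190.1: outcomes coincide → loss $0.
Total loss = $66.1 + $81.8 + $17 + $50.6 + $9.2 = $224.7.
Truthful bidding weakly dominates here: raising your bid can only win items priced above your value, and lowering it can only forfeit items priced below.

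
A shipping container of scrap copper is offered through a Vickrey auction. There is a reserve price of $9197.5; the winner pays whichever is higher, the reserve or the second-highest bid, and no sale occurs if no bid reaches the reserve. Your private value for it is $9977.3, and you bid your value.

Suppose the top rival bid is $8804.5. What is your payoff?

Your bid $9977.3 is the highest and exceeds the reserve.
Price = max(second-highest bid, reserve) = max($8804.5, $9197.5) = $9197.5.
Payoff = $9977.3 − $9197.5 = $779.8.

$779.8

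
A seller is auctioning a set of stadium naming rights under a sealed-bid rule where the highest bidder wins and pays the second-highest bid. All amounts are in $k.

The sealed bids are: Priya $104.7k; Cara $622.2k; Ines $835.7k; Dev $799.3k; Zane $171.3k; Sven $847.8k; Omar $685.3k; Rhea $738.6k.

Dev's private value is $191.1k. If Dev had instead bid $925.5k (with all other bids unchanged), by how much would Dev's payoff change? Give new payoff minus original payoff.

−$656.7k

The highest bid among the other bidders is $847.8k; Dev's bid doesn't change that.
Original bid $799.3k: Dev is not highest (top rival bid is $847.8k); payoff $0k.
Alternative bid $925.5k: Dev is highest, pays the top rival bid $847.8k; payoff $191.1k − $847.8k = −$656.7k.
Change in payoff = −$656.7k − ($0k) = −$656.7k.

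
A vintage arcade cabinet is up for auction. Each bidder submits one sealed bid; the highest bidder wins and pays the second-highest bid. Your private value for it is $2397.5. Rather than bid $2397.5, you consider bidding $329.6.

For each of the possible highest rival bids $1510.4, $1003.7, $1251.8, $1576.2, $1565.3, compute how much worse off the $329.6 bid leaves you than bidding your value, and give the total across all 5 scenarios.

$5080.1

The deviation costs you only when the competing bid falls strictly between $329.6 and $2397.5; elsewhere both bids give the same outcome.
$1510.4: truthful payoff $887.1, deviation payoff $0 → loss $887.1.
$1003.7: truthful payoff $1393.8, deviation payoff $0 → loss $1393.8.
$1251.8: truthful payoff $1145.7, deviation payoff $0 → loss $1145.7.
$1576.2: truthful payoff $821.3, deviation payoff $0 → loss $821.3.
$1565.3: truthful payoff $832.2, deviation payoff $0 → loss $832.2.
Total loss = $887.1 + $1393.8 + $1145.7 + $821.3 + $832.2 = $5080.1.
Because the price is fixed by the runner-up's bid, deviating from your value can only change a good outcome into a bad one — never the reverse.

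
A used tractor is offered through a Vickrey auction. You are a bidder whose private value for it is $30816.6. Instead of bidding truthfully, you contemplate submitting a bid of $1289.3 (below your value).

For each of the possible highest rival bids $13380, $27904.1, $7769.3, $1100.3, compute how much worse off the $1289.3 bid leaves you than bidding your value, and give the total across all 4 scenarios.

The deviation costs you only when the competing bid falls strictly between $1289.3 and $30816.6; elsewhere both bids give the same outcome.
$13380: truthful payoff $17436.6, deviation payoff $0 → loss $17436.6.
$27904.1: truthful payoff $2912.5, deviation payoff $0 → loss $2912.5.
$7769.3: truthful payoff $23047.3, deviation payoff $0 → loss $23047.3.
$1100.3: outcomes coincide → loss $0.
Total loss = $17436.6 + $2912.5 + $23047.3 = $43396.4.

$43396.4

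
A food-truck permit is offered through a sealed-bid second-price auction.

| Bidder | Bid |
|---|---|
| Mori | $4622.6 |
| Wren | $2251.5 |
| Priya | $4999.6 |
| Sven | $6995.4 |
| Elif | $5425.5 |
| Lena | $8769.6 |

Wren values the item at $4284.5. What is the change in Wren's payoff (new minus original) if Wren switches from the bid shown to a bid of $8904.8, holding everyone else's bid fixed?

−$4485.1

The highest bid among the other bidders is $8769.6; Wren's bid doesn't change that.
Original bid $2251.5: Wren is not highest (top rival bid is $8769.6); payoff $0.
Alternative bid $8904.8: Wren is highest, pays the top rival bid $8769.6; payoff $4284.5 − $8769.6 = −$4485.1.
Change in payoff = −$4485.1 − ($0) = −$4485.1.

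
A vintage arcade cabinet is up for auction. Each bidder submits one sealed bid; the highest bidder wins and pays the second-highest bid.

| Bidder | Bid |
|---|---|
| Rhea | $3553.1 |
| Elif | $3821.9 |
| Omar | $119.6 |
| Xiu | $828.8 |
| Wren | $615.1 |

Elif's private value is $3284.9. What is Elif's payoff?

Highest bid: Elif at $3821.9, so Elif wins.
Second-highest bid: Rhea at $3553.1 — that is the price the winner pays.
Elif's payoff = value − price = $3284.9 − $3553.1 = −$268.2.

−$268.2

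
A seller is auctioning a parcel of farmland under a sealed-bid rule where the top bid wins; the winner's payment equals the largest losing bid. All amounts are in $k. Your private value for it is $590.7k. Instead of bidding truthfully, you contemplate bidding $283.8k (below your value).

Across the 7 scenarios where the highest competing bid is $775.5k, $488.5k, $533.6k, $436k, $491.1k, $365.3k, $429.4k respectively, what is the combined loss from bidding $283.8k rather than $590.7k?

$800.3k

The deviation costs you only when the competing bid falls strictly between $283.8k and $590.7k; elsewhere both bids give the same outcome.
$775.5k: outcomes coincide → loss $0k.
$488.5k: truthful payoff $102.2k, deviation payoff $0k → loss $102.2k.
$533.6k: truthful payoff $57.1k, deviation payoff $0k → loss $57.1k.
$436k: truthful payoff $154.7k, deviation payoff $0k → loss $154.7k.
$491.1k: truthful payoff $99.6k, deviation payoff $0k → loss $99.6k.
$365.3k: truthful payoff $225.4k, deviation payoff $0k → loss $225.4k.
$429.4k: truthful payoff $161.3k, deviation payoff $0k → loss $161.3k.
Total loss = $102.2k + $57.1k + $154.7k + $99.6k + $225.4k + $161.3k = $800.3k.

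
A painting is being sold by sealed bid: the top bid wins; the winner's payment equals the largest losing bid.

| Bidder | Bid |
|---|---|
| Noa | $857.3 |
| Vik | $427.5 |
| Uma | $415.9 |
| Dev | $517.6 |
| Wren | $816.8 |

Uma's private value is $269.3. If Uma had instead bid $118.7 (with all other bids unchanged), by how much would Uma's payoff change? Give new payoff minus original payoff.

$0

The highest bid among the other bidders is $857.3; Uma's bid doesn't change that.
Original bid $415.9: Uma is not highest (top rival bid is $857.3); payoff $0.
Alternative bid $118.7: Uma is not highest (top rival bid is $857.3); payoff $0.
Change in payoff = $0 − ($0) = $0.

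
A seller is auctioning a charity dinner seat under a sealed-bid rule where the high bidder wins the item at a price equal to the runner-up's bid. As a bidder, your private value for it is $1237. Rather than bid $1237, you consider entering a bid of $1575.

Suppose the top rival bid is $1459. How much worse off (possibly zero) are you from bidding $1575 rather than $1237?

Bidding your value $1237: you lose (since $1237 < $1459). Payoff $0.
Bidding $1575: you win and pay $1459. Payoff $1237 − $1459 = −$222.
The competing bid $1459 lies between your value and your inflated bid, so overbidding wins an item priced above your value.
Loss from deviating = $0 − (−$222) = $222.

$222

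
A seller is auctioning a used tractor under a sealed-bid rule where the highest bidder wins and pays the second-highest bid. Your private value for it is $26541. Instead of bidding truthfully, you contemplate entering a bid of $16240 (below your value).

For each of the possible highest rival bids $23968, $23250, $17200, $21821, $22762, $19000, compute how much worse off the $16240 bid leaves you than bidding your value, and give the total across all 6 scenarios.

The deviation costs you only when the competing bid falls strictly between $16240 and $26541; elsewhere both bids give the same outcome.
$23968: truthful payoff $2573, deviation payoff $0 → loss $2573.
$23250: truthful payoff $3291, deviation payoff $0 → loss $3291.
$17200: truthful payoff $9341, deviation payoff $0 → loss $9341.
$21821: truthful payoff $4720, deviation payoff $0 → loss $4720.
$22762: truthful payoff $3779, deviation payoff $0 → loss $3779.
$19000: truthful payoff $7541, deviation payoff $0 → loss $7541.
Total loss = $2573 + $3291 + $9341 + $4720 + $3779 + $7541 = $31245.

$31245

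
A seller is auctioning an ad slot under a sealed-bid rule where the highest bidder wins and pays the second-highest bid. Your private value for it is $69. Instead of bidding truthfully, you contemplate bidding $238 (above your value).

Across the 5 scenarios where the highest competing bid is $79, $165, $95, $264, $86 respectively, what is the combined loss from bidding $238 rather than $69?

$149

The deviation costs you only when the competing bid falls strictly between $69 and $238; elsewhere both bids give the same outcome.
$79: truthful payoff $0, deviation payoff −$10 → loss $10.
$165: truthful payoff $0, deviation payoff −$96 → loss $96.
$95: truthful payoff $0, deviation payoff −$26 → loss $26.
$264: outcomes coincide → loss $0.
$86: truthful payoff $0, deviation payoff −$17 → loss $17.
Total loss = $10 + $96 + $26 + $17 = $149.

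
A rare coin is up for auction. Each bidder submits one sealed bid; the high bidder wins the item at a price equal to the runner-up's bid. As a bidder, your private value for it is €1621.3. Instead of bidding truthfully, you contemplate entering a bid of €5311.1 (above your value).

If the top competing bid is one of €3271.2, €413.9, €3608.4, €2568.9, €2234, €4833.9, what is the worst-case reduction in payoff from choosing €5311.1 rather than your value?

€3212.6

€3271.2: truthful gives €0, deviation gives −€1649.9 → loss €1649.9.
€413.9: same outcome either way → loss €0.
€3608.4: truthful gives €0, deviation gives −€1987.1 → loss €1987.1.
€2568.9: truthful gives €0, deviation gives −€947.6 → loss €947.6.
€2234: truthful gives €0, deviation gives −€612.7 → loss €612.7.
€4833.9: truthful gives €0, deviation gives −€3212.6 → loss €3212.6.
Maximum loss: €3212.6.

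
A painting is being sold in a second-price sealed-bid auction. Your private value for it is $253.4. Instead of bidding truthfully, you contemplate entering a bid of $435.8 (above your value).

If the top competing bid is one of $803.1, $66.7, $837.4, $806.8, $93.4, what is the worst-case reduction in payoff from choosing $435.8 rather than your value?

$803.1: same outcome either way → loss $0.
$66.7: same outcome either way → loss $0.
$837.4: same outcome either way → loss $0.
$806.8: same outcome either way → loss $0.
$93.4: same outcome either way → loss $0.
Maximum loss: $0.

$0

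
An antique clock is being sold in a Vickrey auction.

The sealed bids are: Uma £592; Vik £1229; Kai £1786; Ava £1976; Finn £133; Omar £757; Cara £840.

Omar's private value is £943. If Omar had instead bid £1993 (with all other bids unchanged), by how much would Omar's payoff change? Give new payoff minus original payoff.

The highest bid among the other bidders is £1976; Omar's bid doesn't change that.
Original bid £757: Omar is not highest (top rival bid is £1976); payoff £0.
Alternative bid £1993: Omar is highest, pays the top rival bid £1976; payoff £943 − £1976 = −£1033.
Change in payoff = −£1033 − (£0) = −£1033.

−£1033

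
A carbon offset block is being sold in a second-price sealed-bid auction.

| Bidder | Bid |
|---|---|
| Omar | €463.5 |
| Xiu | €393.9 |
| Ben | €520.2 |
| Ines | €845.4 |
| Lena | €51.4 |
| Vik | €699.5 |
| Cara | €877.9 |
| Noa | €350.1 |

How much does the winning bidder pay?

€845.4

Highest bid: Cara at €877.9, so Cara wins.
Second-highest bid: Ines at €845.4 — that is the price the winner pays.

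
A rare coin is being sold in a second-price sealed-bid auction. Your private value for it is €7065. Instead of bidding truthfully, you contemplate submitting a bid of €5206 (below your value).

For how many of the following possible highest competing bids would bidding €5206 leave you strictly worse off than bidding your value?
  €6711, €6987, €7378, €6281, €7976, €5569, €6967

The deviation hurts exactly when the highest competing bid lies strictly between €5206 and €7065 — underbidding then forfeits a profitable win.
€6711: inside the interval → strictly worse (loss €354).
€6987: inside the interval → strictly worse (loss €78).
€7378: above both → same outcome either way.
€6281: inside the interval → strictly worse (loss €784).
€7976: above both → same outcome either way.
€5569: inside the interval → strictly worse (loss €1496).
€6967: inside the interval → strictly worse (loss €98).
Count: 5.

5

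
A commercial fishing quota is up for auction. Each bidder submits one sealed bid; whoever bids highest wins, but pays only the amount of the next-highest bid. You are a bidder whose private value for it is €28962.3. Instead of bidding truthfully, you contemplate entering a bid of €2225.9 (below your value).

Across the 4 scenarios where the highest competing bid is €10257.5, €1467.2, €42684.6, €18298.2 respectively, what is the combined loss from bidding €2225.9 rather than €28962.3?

The deviation costs you only when the competing bid falls strictly between €2225.9 and €28962.3; elsewhere both bids give the same outcome.
€10257.5: truthful payoff €18704.8, deviation payoff €0 → loss €18704.8.
€1467.2: outcomes coincide → loss €0.
€42684.6: outcomes coincide → loss €0.
€18298.2: truthful payoff €10664.1, deviation payoff €0 → loss €10664.1.
Total loss = €18704.8 + €10664.1 = €29368.9.
Truthful bidding weakly dominates here: raising your bid can only win items priced above your value, and lowering it can only forfeit items priced below.

€29368.9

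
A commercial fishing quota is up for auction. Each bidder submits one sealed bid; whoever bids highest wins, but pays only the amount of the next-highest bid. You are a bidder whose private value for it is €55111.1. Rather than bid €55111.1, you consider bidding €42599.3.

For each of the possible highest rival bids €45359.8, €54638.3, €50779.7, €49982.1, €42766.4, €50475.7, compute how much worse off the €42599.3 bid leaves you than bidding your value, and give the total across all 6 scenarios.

The deviation costs you only when the competing bid falls strictly between €42599.3 and €55111.1; elsewhere both bids give the same outcome.
€45359.8: truthful payoff €9751.3, deviation payoff €0 → loss €9751.3.
€54638.3: truthful payoff €472.8, deviation payoff €0 → loss €472.8.
€50779.7: truthful payoff €4331.4, deviation payoff €0 → loss €4331.4.
€49982.1: truthful payoff €5129, deviation payoff €0 → loss €5129.
€42766.4: truthful payoff €12344.7, deviation payoff €0 → loss €12344.7.
€50475.7: truthful payoff €4635.4, deviation payoff €0 → loss €4635.4.
Total loss = €9751.3 + €472.8 + €4331.4 + €5129 + €12344.7 + €4635.4 = €36664.6.

€36664.6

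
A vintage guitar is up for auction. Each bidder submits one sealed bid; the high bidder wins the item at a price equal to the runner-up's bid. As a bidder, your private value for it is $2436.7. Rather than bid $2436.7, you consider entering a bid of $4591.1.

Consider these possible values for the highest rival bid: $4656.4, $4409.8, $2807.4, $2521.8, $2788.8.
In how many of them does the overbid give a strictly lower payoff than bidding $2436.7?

4

The deviation hurts exactly when the highest competing bid lies strictly between $2436.7 and $4591.1 — overbidding then wins at a price above your value.
$4656.4: above both → same outcome either way.
$4409.8: inside the interval → strictly worse (loss $1973.1).
$2807.4: inside the interval → strictly worse (loss $370.7).
$2521.8: inside the interval → strictly worse (loss $85.1).
$2788.8: inside the interval → strictly worse (loss $352.1).
Count: 4.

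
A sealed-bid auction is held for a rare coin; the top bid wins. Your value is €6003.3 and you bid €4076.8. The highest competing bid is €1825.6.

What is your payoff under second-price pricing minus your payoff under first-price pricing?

€2251.2

You have the highest bid, so you win under either rule.
Second-price: pay €1825.6 → payoff €4177.7.
First-price: pay your own bid €4076.8 → payoff €1926.5.
Difference = €4177.7 − (€1926.5) = €2251.2.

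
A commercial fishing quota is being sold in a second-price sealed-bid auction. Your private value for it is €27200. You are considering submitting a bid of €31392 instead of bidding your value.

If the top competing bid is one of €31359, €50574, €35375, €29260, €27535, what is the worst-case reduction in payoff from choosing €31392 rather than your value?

€4159

€31359: truthful gives €0, deviation gives −€4159 → loss €4159.
€50574: same outcome either way → loss €0.
€35375: same outcome either way → loss €0.
€29260: truthful gives €0, deviation gives −€2060 → loss €2060.
€27535: truthful gives €0, deviation gives −€335 → loss €335.
Maximum loss: €4159.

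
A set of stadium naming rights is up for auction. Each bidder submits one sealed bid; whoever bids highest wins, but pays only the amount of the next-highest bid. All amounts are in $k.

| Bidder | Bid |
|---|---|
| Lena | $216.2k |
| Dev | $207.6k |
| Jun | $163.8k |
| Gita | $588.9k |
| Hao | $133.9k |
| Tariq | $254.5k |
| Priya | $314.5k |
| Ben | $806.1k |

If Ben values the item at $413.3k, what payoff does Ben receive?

Highest bid: Ben at $806.1k, so Ben wins.
Second-highest bid: Gita at $588.9k — that is the price the winner pays.
Ben's payoff = value − price = $413.3k − $588.9k = −$175.6k.

−$175.6k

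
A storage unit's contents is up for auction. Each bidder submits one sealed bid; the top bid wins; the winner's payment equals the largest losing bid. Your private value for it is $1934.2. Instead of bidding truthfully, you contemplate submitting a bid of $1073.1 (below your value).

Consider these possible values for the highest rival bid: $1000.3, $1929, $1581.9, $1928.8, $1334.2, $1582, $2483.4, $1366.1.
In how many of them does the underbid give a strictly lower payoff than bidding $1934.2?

6

The deviation hurts exactly when the highest competing bid lies strictly between $1073.1 and $1934.2 — underbidding then forfeits a profitable win.
$1000.3: below both → same outcome either way.
$1929: inside the interval → strictly worse (loss $5.2).
$1581.9: inside the interval → strictly worse (loss $352.3).
$1928.8: inside the interval → strictly worse (loss $5.4).
$1334.2: inside the interval → strictly worse (loss $600).
$1582: inside the interval → strictly worse (loss $352.2).
$2483.4: above both → same outcome either way.
$1366.1: inside the interval → strictly worse (loss $568.1).
Count: 6.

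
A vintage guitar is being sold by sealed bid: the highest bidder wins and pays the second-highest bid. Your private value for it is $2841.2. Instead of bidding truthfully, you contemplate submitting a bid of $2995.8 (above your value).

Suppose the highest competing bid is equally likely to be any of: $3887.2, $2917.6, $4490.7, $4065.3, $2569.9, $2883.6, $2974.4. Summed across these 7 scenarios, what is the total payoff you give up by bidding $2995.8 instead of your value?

The deviation costs you only when the competing bid falls strictly between $2841.2 and $2995.8; elsewhere both bids give the same outcome.
$3887.2: outcomes coincide → loss $0.
$2917.6: truthful payoff $0, deviation payoff −$76.4 → loss $76.4.
$4490.7: outcomes coincide → loss $0.
$4065.3: outcomes coincide → loss $0.
$2569.9: outcomes coincide → loss $0.
$2883.6: truthful payoff $0, deviation payoff −$42.4 → loss $42.4.
$2974.4: truthful payoff $0, deviation payoff −$133.2 → loss $133.2.
Total loss = $76.4 + $42.4 + $133.2 = $252.

$252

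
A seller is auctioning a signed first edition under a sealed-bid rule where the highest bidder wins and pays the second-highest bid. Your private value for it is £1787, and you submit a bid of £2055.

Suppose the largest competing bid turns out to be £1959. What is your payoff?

−£172

Your bid £2055 exceeds the highest competing bid £1959, so you win.
In a second-price auction the winner pays the second-highest bid, £1959.
Payoff = value − price = £1787 − £1959 = −£172.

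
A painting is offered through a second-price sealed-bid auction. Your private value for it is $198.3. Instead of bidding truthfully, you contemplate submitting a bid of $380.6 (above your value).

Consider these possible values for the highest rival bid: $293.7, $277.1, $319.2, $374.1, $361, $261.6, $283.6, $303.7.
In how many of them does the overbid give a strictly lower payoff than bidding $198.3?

The deviation hurts exactly when the highest competing bid lies strictly between $198.3 and $380.6 — overbidding then wins at a price above your value.
$293.7: inside the interval → strictly worse (loss $95.4).
$277.1: inside the interval → strictly worse (loss $78.8).
$319.2: inside the interval → strictly worse (loss $120.9).
$374.1: inside the interval → strictly worse (loss $175.8).
$361: inside the interval → strictly worse (loss $162.7).
$261.6: inside the interval → strictly worse (loss $63.3).
$283.6: inside the interval → strictly worse (loss $85.3).
$303.7: inside the interval → strictly worse (loss $105.4).
Count: 8.

8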